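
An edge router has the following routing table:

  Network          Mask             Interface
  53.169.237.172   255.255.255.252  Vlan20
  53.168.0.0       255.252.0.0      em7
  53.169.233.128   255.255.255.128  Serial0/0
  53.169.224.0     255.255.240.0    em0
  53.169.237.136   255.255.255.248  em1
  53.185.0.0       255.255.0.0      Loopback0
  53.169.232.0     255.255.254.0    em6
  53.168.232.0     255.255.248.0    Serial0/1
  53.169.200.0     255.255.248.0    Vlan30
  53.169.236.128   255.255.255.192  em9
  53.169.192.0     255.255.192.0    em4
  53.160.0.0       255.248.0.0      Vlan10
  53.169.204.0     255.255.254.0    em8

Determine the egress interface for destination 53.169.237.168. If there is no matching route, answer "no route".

Routes whose prefix contains 53.169.237.168:
  53.168.0.0/14 (53.168.0.0 - 53.171.255.255) -> em7
  53.169.192.0/18 (53.169.192.0 - 53.169.255.255) -> em4
  53.169.224.0/20 (53.169.224.0 - 53.169.239.255) -> em0
More-specific entries that do NOT match:
  53.169.237.172/30 (53.169.237.172 - 53.169.237.175) does not contain 53.169.237.168
  53.169.237.136/29 (53.169.237.136 - 53.169.237.143) does not contain 53.169.237.168
  53.169.236.128/26 (53.169.236.128 - 53.169.236.191) does not contain 53.169.237.168
  53.169.233.128/25 (53.169.233.128 - 53.169.233.255) does not contain 53.169.237.168
  53.169.232.0/23 (53.169.232.0 - 53.169.233.255) does not contain 53.169.237.168
  53.169.204.0/23 (53.169.204.0 - 53.169.205.255) does not contain 53.169.237.168
  53.168.232.0/21 (53.168.232.0 - 53.168.239.255) does not contain 53.169.237.168
  53.169.200.0/21 (53.169.200.0 - 53.169.207.255) does not contain 53.169.237.168
Longest matching prefix is /20 -> interface em0.

em0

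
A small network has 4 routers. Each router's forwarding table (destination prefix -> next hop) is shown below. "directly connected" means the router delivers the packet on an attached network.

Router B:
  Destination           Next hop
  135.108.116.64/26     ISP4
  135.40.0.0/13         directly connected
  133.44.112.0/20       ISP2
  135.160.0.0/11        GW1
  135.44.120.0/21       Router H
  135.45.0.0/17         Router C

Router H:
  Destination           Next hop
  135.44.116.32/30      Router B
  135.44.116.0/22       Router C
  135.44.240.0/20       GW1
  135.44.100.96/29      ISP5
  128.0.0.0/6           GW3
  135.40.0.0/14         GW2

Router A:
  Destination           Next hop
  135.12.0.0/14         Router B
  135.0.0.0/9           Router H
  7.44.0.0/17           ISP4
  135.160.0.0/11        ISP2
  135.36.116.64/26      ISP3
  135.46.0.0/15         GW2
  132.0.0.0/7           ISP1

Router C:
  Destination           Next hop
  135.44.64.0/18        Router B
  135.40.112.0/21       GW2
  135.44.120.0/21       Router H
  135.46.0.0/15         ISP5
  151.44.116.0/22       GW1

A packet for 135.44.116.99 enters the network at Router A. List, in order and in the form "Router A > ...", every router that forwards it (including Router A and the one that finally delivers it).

Router A > Router H > Router C > Router B

At Router A: longest match for 135.44.116.99 is 135.0.0.0/9 -> Router H
At Router H: longest match for 135.44.116.99 is 135.44.116.0/22 -> Router C
At Router C: longest match for 135.44.116.99 is 135.44.64.0/18 -> Router B
At Router B: longest match for 135.44.116.99 is 135.40.0.0/13 -> directly connected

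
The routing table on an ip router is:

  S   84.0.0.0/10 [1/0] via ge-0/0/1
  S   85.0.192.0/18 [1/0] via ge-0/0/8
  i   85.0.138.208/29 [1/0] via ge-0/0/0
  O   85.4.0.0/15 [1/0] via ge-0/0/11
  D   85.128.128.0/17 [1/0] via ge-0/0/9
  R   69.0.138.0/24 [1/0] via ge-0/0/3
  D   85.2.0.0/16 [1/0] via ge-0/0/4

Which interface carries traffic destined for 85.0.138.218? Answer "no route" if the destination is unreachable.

no route

No entry's prefix contains 85.0.138.218; there is no default route.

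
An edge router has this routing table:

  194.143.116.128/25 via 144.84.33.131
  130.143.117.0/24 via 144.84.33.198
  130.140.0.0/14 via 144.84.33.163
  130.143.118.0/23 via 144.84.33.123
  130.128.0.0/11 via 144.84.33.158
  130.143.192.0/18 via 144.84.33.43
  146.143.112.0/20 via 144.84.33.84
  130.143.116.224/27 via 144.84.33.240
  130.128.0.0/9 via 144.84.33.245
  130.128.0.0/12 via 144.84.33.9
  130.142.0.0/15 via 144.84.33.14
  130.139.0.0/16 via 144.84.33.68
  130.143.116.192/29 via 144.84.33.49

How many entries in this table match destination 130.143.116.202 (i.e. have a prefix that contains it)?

Prefixes containing 130.143.116.202:
  130.128.0.0/9 (130.128.0.0 - 130.255.255.255)
  130.128.0.0/11 (130.128.0.0 - 130.159.255.255)
  130.128.0.0/12 (130.128.0.0 - 130.143.255.255)
  130.140.0.0/14 (130.140.0.0 - 130.143.255.255)
  130.142.0.0/15 (130.142.0.0 - 130.143.255.255)
Total matching entries: 5.

5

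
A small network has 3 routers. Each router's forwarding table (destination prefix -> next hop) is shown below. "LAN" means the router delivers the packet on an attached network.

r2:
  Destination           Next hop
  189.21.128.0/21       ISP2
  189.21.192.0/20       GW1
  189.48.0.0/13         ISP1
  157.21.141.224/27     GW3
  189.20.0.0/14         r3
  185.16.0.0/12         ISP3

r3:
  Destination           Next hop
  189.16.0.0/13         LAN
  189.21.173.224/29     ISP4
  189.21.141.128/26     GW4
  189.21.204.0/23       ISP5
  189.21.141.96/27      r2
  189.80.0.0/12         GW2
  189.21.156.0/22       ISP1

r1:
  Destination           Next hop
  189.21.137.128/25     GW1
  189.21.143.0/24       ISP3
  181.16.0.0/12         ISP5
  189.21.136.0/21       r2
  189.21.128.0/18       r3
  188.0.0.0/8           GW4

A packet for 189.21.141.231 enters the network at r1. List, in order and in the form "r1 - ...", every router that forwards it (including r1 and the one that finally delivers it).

At r1: longest match for 189.21.141.231 is 189.21.136.0/21 -> r2
At r2: longest match for 189.21.141.231 is 189.20.0.0/14 -> r3
At r3: longest match for 189.21.141.231 is 189.16.0.0/13 -> LAN

r1 - r2 - r3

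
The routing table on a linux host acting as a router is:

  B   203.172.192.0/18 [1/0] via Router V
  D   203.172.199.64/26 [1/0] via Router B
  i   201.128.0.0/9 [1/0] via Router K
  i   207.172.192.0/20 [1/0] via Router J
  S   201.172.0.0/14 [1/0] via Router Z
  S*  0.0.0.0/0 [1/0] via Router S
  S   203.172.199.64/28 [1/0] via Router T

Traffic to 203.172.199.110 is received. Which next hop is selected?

Routes whose prefix contains 203.172.199.110:
  0.0.0.0/0 (default, matches everything) -> Router S
  203.172.192.0/18 (203.172.192.0 - 203.172.255.255) -> Router V
  203.172.199.64/26 (203.172.199.64 - 203.172.199.127) -> Router B
More-specific entries that do NOT match:
  203.172.199.64/28 (203.172.199.64 - 203.172.199.79) does not contain 203.172.199.110
Longest matching prefix is /26 -> next hop Router B.

Router B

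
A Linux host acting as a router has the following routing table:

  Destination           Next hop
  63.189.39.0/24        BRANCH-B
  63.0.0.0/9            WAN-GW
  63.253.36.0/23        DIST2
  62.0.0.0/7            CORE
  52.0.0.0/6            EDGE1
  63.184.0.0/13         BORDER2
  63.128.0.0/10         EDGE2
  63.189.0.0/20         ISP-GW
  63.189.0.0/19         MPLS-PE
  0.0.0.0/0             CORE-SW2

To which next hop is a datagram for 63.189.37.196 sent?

BORDER2

Routes whose prefix contains 63.189.37.196:
  0.0.0.0/0 (default, matches everything) -> CORE-SW2
  62.0.0.0/7 (62.0.0.0 - 63.255.255.255) -> CORE
  63.128.0.0/10 (63.128.0.0 - 63.191.255.255) -> EDGE2
  63.184.0.0/13 (63.184.0.0 - 63.191.255.255) -> BORDER2
More-specific entries that do NOT match:
  63.189.39.0/24 (63.189.39.0 - 63.189.39.255) does not contain 63.189.37.196
  63.253.36.0/23 (63.253.36.0 - 63.253.37.255) does not contain 63.189.37.196
  63.189.0.0/20 (63.189.0.0 - 63.189.15.255) does not contain 63.189.37.196
  63.189.0.0/19 (63.189.0.0 - 63.189.31.255) does not contain 63.189.37.196
Longest matching prefix is /13 -> next hop BORDER2.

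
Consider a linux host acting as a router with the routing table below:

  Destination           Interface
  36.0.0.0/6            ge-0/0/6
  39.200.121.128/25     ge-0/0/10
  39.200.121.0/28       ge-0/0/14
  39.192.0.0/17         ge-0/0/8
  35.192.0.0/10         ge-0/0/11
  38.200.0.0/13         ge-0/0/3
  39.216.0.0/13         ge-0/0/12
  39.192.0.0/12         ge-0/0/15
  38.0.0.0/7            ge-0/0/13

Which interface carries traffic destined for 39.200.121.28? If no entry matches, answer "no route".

Routes whose prefix contains 39.200.121.28:
  36.0.0.0/6 (36.0.0.0 - 39.255.255.255) -> ge-0/0/6
  38.0.0.0/7 (38.0.0.0 - 39.255.255.255) -> ge-0/0/13
  39.192.0.0/12 (39.192.0.0 - 39.207.255.255) -> ge-0/0/15
More-specific entries that do NOT match:
  39.200.121.0/28 (39.200.121.0 - 39.200.121.15) does not contain 39.200.121.28
  39.200.121.128/25 (39.200.121.128 - 39.200.121.255) does not contain 39.200.121.28
  39.192.0.0/17 (39.192.0.0 - 39.192.127.255) does not contain 39.200.121.28
  38.200.0.0/13 (38.200.0.0 - 38.207.255.255) does not contain 39.200.121.28
  39.216.0.0/13 (39.216.0.0 - 39.223.255.255) does not contain 39.200.121.28
Longest matching prefix is /12 -> interface ge-0/0/15.

ge-0/0/15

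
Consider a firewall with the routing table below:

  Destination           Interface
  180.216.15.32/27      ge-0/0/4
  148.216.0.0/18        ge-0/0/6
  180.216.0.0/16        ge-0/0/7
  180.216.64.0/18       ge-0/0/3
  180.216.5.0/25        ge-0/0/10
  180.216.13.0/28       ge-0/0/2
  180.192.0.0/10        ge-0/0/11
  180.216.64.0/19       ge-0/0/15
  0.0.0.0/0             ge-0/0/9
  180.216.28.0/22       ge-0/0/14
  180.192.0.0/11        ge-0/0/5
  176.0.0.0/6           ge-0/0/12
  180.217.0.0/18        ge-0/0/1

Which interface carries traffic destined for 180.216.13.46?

ge-0/0/7

Routes whose prefix contains 180.216.13.46:
  0.0.0.0/0 (default, matches everything) -> ge-0/0/9
  180.192.0.0/10 (180.192.0.0 - 180.255.255.255) -> ge-0/0/11
  180.192.0.0/11 (180.192.0.0 - 180.223.255.255) -> ge-0/0/5
  180.216.0.0/16 (180.216.0.0 - 180.216.255.255) -> ge-0/0/7
More-specific entries that do NOT match:
  180.216.13.0/28 (180.216.13.0 - 180.216.13.15) does not contain 180.216.13.46
  180.216.15.32/27 (180.216.15.32 - 180.216.15.63) does not contain 180.216.13.46
  180.216.5.0/25 (180.216.5.0 - 180.216.5.127) does not contain 180.216.13.46
  180.216.28.0/22 (180.216.28.0 - 180.216.31.255) does not contain 180.216.13.46
  180.216.64.0/19 (180.216.64.0 - 180.216.95.255) does not contain 180.216.13.46
  148.216.0.0/18 (148.216.0.0 - 148.216.63.255) does not contain 180.216.13.46
  180.216.64.0/18 (180.216.64.0 - 180.216.127.255) does not contain 180.216.13.46
  180.217.0.0/18 (180.217.0.0 - 180.217.63.255) does not contain 180.216.13.46
Longest matching prefix is /16 -> interface ge-0/0/7.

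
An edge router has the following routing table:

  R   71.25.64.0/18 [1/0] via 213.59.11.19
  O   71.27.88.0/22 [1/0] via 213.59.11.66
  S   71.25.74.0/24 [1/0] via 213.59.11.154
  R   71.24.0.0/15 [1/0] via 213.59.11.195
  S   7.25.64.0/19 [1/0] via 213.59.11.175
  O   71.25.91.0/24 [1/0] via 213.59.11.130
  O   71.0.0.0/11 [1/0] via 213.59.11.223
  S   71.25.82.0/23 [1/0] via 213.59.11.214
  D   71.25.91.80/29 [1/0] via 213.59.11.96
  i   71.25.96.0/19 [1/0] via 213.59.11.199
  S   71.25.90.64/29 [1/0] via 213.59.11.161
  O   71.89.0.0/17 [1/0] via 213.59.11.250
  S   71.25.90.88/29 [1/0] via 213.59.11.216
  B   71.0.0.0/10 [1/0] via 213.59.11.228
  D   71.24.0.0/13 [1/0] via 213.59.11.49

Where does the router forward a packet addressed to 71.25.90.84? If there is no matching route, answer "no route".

Routes whose prefix contains 71.25.90.84:
  71.0.0.0/10 (71.0.0.0 - 71.63.255.255) -> 213.59.11.228
  71.0.0.0/11 (71.0.0.0 - 71.31.255.255) -> 213.59.11.223
  71.24.0.0/13 (71.24.0.0 - 71.31.255.255) -> 213.59.11.49
  71.24.0.0/15 (71.24.0.0 - 71.25.255.255) -> 213.59.11.195
  71.25.64.0/18 (71.25.64.0 - 71.25.127.255) -> 213.59.11.19
More-specific entries that do NOT match:
  71.25.91.80/29 (71.25.91.80 - 71.25.91.87) does not contain 71.25.90.84
  71.25.90.64/29 (71.25.90.64 - 71.25.90.71) does not contain 71.25.90.84
  71.25.90.88/29 (71.25.90.88 - 71.25.90.95) does not contain 71.25.90.84
  71.25.74.0/24 (71.25.74.0 - 71.25.74.255) does not contain 71.25.90.84
  71.25.91.0/24 (71.25.91.0 - 71.25.91.255) does not contain 71.25.90.84
  71.25.82.0/23 (71.25.82.0 - 71.25.83.255) does not contain 71.25.90.84
  71.27.88.0/22 (71.27.88.0 - 71.27.91.255) does not contain 71.25.90.84
  7.25.64.0/19 (7.25.64.0 - 7.25.95.255) does not contain 71.25.90.84
  71.25.96.0/19 (71.25.96.0 - 71.25.127.255) does not contain 71.25.90.84
Longest matching prefix is /18 -> next hop 213.59.11.19.

213.59.11.19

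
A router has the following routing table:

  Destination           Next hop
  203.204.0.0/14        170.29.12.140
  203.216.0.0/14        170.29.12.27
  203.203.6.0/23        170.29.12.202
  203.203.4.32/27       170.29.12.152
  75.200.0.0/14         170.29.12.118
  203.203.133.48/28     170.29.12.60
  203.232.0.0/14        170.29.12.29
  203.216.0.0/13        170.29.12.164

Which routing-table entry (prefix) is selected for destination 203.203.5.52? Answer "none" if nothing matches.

203.203.5.52 is outside every listed prefix and there is no default route.

none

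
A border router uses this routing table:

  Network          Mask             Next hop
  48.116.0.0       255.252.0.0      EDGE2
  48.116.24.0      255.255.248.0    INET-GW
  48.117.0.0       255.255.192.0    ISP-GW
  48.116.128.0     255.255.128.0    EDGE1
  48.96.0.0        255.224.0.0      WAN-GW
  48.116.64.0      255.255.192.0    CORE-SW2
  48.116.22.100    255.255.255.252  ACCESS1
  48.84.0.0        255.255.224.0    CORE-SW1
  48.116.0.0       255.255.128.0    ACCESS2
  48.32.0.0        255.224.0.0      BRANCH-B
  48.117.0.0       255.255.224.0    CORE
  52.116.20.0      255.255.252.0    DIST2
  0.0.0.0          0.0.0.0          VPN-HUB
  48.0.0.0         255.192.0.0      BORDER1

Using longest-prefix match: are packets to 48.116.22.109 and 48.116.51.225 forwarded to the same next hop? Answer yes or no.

48.116.22.109: longest match 48.116.0.0/17 -> ACCESS2
48.116.51.225: longest match 48.116.0.0/17 -> ACCESS2

yes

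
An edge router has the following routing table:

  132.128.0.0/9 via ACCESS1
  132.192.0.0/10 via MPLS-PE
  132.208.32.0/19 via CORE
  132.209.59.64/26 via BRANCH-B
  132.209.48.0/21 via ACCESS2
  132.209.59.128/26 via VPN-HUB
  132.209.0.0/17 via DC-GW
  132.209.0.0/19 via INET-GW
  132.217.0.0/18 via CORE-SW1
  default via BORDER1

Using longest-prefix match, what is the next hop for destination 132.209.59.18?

DC-GW

Routes whose prefix contains 132.209.59.18:
  0.0.0.0/0 (default, matches everything) -> BORDER1
  132.128.0.0/9 (132.128.0.0 - 132.255.255.255) -> ACCESS1
  132.192.0.0/10 (132.192.0.0 - 132.255.255.255) -> MPLS-PE
  132.209.0.0/17 (132.209.0.0 - 132.209.127.255) -> DC-GW
More-specific entries that do NOT match:
  132.209.59.64/26 (132.209.59.64 - 132.209.59.127) does not contain 132.209.59.18
  132.209.59.128/26 (132.209.59.128 - 132.209.59.191) does not contain 132.209.59.18
  132.209.48.0/21 (132.209.48.0 - 132.209.55.255) does not contain 132.209.59.18
  132.208.32.0/19 (132.208.32.0 - 132.208.63.255) does not contain 132.209.59.18
  132.209.0.0/19 (132.209.0.0 - 132.209.31.255) does not contain 132.209.59.18
  132.217.0.0/18 (132.217.0.0 - 132.217.63.255) does not contain 132.209.59.18
Longest matching prefix is /17 -> next hop DC-GW.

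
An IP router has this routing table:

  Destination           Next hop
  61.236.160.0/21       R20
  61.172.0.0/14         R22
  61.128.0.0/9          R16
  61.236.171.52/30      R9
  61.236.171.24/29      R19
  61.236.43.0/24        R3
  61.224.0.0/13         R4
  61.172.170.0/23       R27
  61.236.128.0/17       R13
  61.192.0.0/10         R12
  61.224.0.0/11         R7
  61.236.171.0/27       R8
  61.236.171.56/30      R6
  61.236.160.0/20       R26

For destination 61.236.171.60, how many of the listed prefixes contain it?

5

Prefixes containing 61.236.171.60:
  61.128.0.0/9 (61.128.0.0 - 61.255.255.255)
  61.192.0.0/10 (61.192.0.0 - 61.255.255.255)
  61.224.0.0/11 (61.224.0.0 - 61.255.255.255)
  61.236.128.0/17 (61.236.128.0 - 61.236.255.255)
  61.236.160.0/20 (61.236.160.0 - 61.236.175.255)
Total matching entries: 5.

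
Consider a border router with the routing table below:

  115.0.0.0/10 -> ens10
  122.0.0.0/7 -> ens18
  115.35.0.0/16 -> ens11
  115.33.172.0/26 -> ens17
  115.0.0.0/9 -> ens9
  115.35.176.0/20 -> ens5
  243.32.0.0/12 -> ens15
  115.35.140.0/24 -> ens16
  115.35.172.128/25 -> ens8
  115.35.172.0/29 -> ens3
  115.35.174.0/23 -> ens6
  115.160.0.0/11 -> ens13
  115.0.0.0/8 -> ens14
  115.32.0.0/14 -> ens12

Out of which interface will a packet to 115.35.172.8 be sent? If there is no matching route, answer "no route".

Routes whose prefix contains 115.35.172.8:
  115.0.0.0/8 (115.0.0.0 - 115.255.255.255) -> ens14
  115.0.0.0/9 (115.0.0.0 - 115.127.255.255) -> ens9
  115.0.0.0/10 (115.0.0.0 - 115.63.255.255) -> ens10
  115.32.0.0/14 (115.32.0.0 - 115.35.255.255) -> ens12
  115.35.0.0/16 (115.35.0.0 - 115.35.255.255) -> ens11
More-specific entries that do NOT match:
  115.35.172.0/29 (115.35.172.0 - 115.35.172.7) does not contain 115.35.172.8
  115.33.172.0/26 (115.33.172.0 - 115.33.172.63) does not contain 115.35.172.8
  115.35.172.128/25 (115.35.172.128 - 115.35.172.255) does not contain 115.35.172.8
  115.35.140.0/24 (115.35.140.0 - 115.35.140.255) does not contain 115.35.172.8
  115.35.174.0/23 (115.35.174.0 - 115.35.175.255) does not contain 115.35.172.8
  115.35.176.0/20 (115.35.176.0 - 115.35.191.255) does not contain 115.35.172.8
Longest matching prefix is /16 -> interface ens11.

ens11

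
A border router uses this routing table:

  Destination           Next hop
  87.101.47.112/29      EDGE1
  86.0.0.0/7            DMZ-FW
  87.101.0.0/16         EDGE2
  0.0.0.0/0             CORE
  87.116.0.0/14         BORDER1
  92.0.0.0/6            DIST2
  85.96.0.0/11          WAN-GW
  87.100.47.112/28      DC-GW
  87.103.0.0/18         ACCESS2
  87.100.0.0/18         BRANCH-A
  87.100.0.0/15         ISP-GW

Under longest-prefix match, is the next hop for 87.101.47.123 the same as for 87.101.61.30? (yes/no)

yes

87.101.47.123: longest match 87.101.0.0/16 -> EDGE2
87.101.61.30: longest match 87.101.0.0/16 -> EDGE2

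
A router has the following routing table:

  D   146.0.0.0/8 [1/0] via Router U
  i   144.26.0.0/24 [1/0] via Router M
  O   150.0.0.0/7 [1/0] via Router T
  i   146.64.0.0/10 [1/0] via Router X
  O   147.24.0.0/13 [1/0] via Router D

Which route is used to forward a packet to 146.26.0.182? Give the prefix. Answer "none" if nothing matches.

146.0.0.0/8

Entries matching 146.26.0.182:
  146.0.0.0/8 (146.0.0.0 - 146.255.255.255)
Most specific is 146.0.0.0/8.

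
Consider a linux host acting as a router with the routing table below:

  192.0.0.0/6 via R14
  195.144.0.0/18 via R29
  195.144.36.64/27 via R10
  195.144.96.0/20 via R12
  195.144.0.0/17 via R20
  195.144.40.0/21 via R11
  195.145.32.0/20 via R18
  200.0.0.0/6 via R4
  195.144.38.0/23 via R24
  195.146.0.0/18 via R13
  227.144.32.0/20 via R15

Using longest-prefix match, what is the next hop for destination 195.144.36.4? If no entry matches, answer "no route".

Routes whose prefix contains 195.144.36.4:
  192.0.0.0/6 (192.0.0.0 - 195.255.255.255) -> R14
  195.144.0.0/17 (195.144.0.0 - 195.144.127.255) -> R20
  195.144.0.0/18 (195.144.0.0 - 195.144.63.255) -> R29
More-specific entries that do NOT match:
  195.144.36.64/27 (195.144.36.64 - 195.144.36.95) does not contain 195.144.36.4
  195.144.38.0/23 (195.144.38.0 - 195.144.39.255) does not contain 195.144.36.4
  195.144.40.0/21 (195.144.40.0 - 195.144.47.255) does not contain 195.144.36.4
  195.144.96.0/20 (195.144.96.0 - 195.144.111.255) does not contain 195.144.36.4
  195.145.32.0/20 (195.145.32.0 - 195.145.47.255) does not contain 195.144.36.4
  227.144.32.0/20 (227.144.32.0 - 227.144.47.255) does not contain 195.144.36.4
Longest matching prefix is /18 -> next hop R29.

R29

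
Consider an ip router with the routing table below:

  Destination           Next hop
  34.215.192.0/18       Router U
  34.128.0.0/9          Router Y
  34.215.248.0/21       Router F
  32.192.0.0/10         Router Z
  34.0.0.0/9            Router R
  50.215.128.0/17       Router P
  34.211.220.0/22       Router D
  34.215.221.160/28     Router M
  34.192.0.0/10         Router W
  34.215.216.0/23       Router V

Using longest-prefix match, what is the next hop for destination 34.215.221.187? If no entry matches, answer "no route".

Routes whose prefix contains 34.215.221.187:
  34.128.0.0/9 (34.128.0.0 - 34.255.255.255) -> Router Y
  34.192.0.0/10 (34.192.0.0 - 34.255.255.255) -> Router W
  34.215.192.0/18 (34.215.192.0 - 34.215.255.255) -> Router U
More-specific entries that do NOT match:
  34.215.221.160/28 (34.215.221.160 - 34.215.221.175) does not contain 34.215.221.187
  34.215.216.0/23 (34.215.216.0 - 34.215.217.255) does not contain 34.215.221.187
  34.211.220.0/22 (34.211.220.0 - 34.211.223.255) does not contain 34.215.221.187
  34.215.248.0/21 (34.215.248.0 - 34.215.255.255) does not contain 34.215.221.187
Longest matching prefix is /18 -> next hop Router U.

Router U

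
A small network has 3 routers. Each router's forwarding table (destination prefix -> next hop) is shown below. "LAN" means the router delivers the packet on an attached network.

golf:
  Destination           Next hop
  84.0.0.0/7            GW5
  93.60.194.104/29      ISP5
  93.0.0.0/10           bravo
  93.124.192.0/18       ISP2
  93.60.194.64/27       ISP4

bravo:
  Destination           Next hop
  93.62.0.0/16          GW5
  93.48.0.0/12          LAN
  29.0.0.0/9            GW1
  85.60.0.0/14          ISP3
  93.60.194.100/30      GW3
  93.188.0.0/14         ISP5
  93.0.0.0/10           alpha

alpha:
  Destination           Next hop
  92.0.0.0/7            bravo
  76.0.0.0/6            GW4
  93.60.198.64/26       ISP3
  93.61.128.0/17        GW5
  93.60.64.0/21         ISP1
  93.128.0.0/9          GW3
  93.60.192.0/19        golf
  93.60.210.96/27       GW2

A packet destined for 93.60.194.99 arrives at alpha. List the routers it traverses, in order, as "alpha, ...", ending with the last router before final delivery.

At alpha: longest match for 93.60.194.99 is 93.60.192.0/19 -> golf
At golf: longest match for 93.60.194.99 is 93.0.0.0/10 -> bravo
At bravo: longest match for 93.60.194.99 is 93.48.0.0/12 -> LAN

alpha, golf, bravo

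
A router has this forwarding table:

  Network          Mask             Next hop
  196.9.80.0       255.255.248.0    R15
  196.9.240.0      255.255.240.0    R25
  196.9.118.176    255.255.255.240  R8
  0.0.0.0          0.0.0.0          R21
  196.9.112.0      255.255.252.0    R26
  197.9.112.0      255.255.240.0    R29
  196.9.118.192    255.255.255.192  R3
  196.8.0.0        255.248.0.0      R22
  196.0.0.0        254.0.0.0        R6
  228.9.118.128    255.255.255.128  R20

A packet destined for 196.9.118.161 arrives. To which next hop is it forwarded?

Routes whose prefix contains 196.9.118.161:
  0.0.0.0/0 (default, matches everything) -> R21
  196.0.0.0/7 (196.0.0.0 - 197.255.255.255) -> R6
  196.8.0.0/13 (196.8.0.0 - 196.15.255.255) -> R22
More-specific entries that do NOT match:
  196.9.118.176/28 (196.9.118.176 - 196.9.118.191) does not contain 196.9.118.161
  196.9.118.192/26 (196.9.118.192 - 196.9.118.255) does not contain 196.9.118.161
  228.9.118.128/25 (228.9.118.128 - 228.9.118.255) does not contain 196.9.118.161
  196.9.112.0/22 (196.9.112.0 - 196.9.115.255) does not contain 196.9.118.161
  196.9.80.0/21 (196.9.80.0 - 196.9.87.255) does not contain 196.9.118.161
  196.9.240.0/20 (196.9.240.0 - 196.9.255.255) does not contain 196.9.118.161
  197.9.112.0/20 (197.9.112.0 - 197.9.127.255) does not contain 196.9.118.161
Longest matching prefix is /13 -> next hop R22.

R22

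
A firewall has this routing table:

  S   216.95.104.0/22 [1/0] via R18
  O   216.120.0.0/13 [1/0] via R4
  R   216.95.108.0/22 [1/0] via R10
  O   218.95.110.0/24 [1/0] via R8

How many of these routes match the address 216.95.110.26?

Prefixes containing 216.95.110.26:
  216.95.108.0/22 (216.95.108.0 - 216.95.111.255)
Total matching entries: 1.

1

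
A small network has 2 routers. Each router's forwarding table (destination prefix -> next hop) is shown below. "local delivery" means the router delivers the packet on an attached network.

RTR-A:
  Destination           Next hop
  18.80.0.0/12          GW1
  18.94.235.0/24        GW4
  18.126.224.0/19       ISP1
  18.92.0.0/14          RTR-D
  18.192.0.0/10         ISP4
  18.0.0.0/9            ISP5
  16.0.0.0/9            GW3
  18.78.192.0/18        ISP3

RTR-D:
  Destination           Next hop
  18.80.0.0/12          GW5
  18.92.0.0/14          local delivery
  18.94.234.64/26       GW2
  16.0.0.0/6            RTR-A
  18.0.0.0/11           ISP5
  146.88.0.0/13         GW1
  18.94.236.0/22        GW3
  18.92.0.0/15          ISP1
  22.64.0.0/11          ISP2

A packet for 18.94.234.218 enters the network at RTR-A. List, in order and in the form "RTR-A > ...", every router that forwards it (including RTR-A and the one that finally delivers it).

RTR-A > RTR-D

At RTR-A: longest match for 18.94.234.218 is 18.92.0.0/14 -> RTR-D
At RTR-D: longest match for 18.94.234.218 is 18.92.0.0/14 -> local delivery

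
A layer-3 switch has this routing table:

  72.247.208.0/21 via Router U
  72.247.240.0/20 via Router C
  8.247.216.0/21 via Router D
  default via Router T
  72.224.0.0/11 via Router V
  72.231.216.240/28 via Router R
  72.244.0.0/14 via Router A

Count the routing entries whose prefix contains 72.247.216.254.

Prefixes containing 72.247.216.254:
  0.0.0.0/0 (default, matches everything)
  72.224.0.0/11 (72.224.0.0 - 72.255.255.255)
  72.244.0.0/14 (72.244.0.0 - 72.247.255.255)
Total matching entries: 3.

3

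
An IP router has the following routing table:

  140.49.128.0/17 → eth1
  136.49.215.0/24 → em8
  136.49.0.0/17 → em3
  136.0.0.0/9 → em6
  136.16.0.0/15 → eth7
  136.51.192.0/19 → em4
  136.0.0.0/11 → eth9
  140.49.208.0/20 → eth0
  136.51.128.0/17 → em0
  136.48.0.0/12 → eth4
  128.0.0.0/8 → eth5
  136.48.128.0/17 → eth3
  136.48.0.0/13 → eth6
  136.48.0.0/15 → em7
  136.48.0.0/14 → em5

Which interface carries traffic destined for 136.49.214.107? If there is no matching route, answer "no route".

Routes whose prefix contains 136.49.214.107:
  136.0.0.0/9 (136.0.0.0 - 136.127.255.255) -> em6
  136.48.0.0/12 (136.48.0.0 - 136.63.255.255) -> eth4
  136.48.0.0/13 (136.48.0.0 - 136.55.255.255) -> eth6
  136.48.0.0/14 (136.48.0.0 - 136.51.255.255) -> em5
  136.48.0.0/15 (136.48.0.0 - 136.49.255.255) -> em7
More-specific entries that do NOT match:
  136.49.215.0/24 (136.49.215.0 - 136.49.215.255) does not contain 136.49.214.107
  140.49.208.0/20 (140.49.208.0 - 140.49.223.255) does not contain 136.49.214.107
  136.51.192.0/19 (136.51.192.0 - 136.51.223.255) does not contain 136.49.214.107
  140.49.128.0/17 (140.49.128.0 - 140.49.255.255) does not contain 136.49.214.107
  136.49.0.0/17 (136.49.0.0 - 136.49.127.255) does not contain 136.49.214.107
  136.51.128.0/17 (136.51.128.0 - 136.51.255.255) does not contain 136.49.214.107
  136.48.128.0/17 (136.48.128.0 - 136.48.255.255) does not contain 136.49.214.107
Longest matching prefix is /15 -> interface em7.

em7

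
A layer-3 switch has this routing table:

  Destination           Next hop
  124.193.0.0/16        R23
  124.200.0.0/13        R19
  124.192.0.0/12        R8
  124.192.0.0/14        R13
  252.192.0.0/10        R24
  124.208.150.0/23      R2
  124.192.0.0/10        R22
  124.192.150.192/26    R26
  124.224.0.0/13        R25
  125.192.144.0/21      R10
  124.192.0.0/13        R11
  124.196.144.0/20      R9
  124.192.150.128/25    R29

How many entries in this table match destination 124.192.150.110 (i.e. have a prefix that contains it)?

4

Prefixes containing 124.192.150.110:
  124.192.0.0/10 (124.192.0.0 - 124.255.255.255)
  124.192.0.0/12 (124.192.0.0 - 124.207.255.255)
  124.192.0.0/13 (124.192.0.0 - 124.199.255.255)
  124.192.0.0/14 (124.192.0.0 - 124.195.255.255)
Total matching entries: 4.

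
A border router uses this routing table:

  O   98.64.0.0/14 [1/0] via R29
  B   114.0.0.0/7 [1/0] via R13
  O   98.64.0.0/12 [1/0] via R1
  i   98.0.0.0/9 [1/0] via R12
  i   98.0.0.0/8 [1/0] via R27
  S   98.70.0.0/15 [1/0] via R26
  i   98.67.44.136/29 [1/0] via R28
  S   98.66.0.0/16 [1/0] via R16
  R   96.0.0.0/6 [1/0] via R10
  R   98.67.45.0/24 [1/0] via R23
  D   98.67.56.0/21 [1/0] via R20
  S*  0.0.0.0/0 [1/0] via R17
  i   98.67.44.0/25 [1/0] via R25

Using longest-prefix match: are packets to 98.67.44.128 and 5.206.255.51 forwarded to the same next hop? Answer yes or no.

no

98.67.44.128: longest match 98.64.0.0/14 -> R29
5.206.255.51: longest match 0.0.0.0/0 -> R17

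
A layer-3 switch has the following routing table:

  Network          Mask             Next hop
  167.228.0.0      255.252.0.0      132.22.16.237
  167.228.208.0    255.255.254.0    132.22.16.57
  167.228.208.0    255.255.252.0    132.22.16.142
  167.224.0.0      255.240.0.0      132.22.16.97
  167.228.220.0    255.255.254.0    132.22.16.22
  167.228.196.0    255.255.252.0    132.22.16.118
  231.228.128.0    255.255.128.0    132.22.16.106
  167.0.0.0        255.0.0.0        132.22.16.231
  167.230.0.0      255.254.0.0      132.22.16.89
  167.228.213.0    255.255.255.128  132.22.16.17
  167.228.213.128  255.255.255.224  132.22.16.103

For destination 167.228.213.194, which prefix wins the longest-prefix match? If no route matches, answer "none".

167.228.0.0/14

Entries matching 167.228.213.194:
  167.0.0.0/8 (167.0.0.0 - 167.255.255.255)
  167.224.0.0/12 (167.224.0.0 - 167.239.255.255)
  167.228.0.0/14 (167.228.0.0 - 167.231.255.255)
Most specific is 167.228.0.0/14.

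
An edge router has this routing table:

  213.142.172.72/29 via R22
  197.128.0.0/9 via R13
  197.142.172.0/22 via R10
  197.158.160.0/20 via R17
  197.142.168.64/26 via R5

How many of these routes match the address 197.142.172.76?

Prefixes containing 197.142.172.76:
  197.128.0.0/9 (197.128.0.0 - 197.255.255.255)
  197.142.172.0/22 (197.142.172.0 - 197.142.175.255)
Total matching entries: 2.

2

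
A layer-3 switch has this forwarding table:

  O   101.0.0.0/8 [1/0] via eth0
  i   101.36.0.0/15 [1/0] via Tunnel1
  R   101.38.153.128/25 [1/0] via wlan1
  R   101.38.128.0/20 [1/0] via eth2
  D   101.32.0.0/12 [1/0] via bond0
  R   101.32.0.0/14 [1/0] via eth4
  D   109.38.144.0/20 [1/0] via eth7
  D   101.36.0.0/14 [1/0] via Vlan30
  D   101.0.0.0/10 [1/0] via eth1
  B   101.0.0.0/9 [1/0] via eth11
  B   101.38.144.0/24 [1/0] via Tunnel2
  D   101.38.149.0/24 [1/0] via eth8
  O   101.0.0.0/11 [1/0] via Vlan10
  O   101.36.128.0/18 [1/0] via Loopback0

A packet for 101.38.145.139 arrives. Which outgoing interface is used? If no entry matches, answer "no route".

Vlan30

Routes whose prefix contains 101.38.145.139:
  101.0.0.0/8 (101.0.0.0 - 101.255.255.255) -> eth0
  101.0.0.0/9 (101.0.0.0 - 101.127.255.255) -> eth11
  101.0.0.0/10 (101.0.0.0 - 101.63.255.255) -> eth1
  101.32.0.0/12 (101.32.0.0 - 101.47.255.255) -> bond0
  101.36.0.0/14 (101.36.0.0 - 101.39.255.255) -> Vlan30
More-specific entries that do NOT match:
  101.38.153.128/25 (101.38.153.128 - 101.38.153.255) does not contain 101.38.145.139
  101.38.144.0/24 (101.38.144.0 - 101.38.144.255) does not contain 101.38.145.139
  101.38.149.0/24 (101.38.149.0 - 101.38.149.255) does not contain 101.38.145.139
  101.38.128.0/20 (101.38.128.0 - 101.38.143.255) does not contain 101.38.145.139
  109.38.144.0/20 (109.38.144.0 - 109.38.159.255) does not contain 101.38.145.139
  101.36.128.0/18 (101.36.128.0 - 101.36.191.255) does not contain 101.38.145.139
  101.36.0.0/15 (101.36.0.0 - 101.37.255.255) does not contain 101.38.145.139
Longest matching prefix is /14 -> interface Vlan30.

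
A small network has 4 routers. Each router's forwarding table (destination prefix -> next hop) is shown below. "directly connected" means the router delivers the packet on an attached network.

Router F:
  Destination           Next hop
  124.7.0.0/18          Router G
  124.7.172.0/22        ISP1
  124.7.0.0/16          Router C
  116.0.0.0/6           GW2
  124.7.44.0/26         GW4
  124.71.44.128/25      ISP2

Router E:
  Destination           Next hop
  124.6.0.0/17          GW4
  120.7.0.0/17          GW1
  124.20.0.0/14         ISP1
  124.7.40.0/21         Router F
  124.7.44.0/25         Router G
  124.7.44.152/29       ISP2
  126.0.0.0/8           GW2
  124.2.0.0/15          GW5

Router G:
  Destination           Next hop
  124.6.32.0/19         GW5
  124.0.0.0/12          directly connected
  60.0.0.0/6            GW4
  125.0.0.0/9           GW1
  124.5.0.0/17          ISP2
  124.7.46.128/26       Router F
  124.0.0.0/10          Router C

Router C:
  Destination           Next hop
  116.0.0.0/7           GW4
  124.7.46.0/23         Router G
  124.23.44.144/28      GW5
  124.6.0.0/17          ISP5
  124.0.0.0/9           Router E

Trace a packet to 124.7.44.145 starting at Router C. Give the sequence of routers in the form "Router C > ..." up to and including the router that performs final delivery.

Router C > Router E > Router F > Router G

At Router C: longest match for 124.7.44.145 is 124.0.0.0/9 -> Router E
At Router E: longest match for 124.7.44.145 is 124.7.40.0/21 -> Router F
At Router F: longest match for 124.7.44.145 is 124.7.0.0/18 -> Router G
At Router G: longest match for 124.7.44.145 is 124.0.0.0/12 -> directly connected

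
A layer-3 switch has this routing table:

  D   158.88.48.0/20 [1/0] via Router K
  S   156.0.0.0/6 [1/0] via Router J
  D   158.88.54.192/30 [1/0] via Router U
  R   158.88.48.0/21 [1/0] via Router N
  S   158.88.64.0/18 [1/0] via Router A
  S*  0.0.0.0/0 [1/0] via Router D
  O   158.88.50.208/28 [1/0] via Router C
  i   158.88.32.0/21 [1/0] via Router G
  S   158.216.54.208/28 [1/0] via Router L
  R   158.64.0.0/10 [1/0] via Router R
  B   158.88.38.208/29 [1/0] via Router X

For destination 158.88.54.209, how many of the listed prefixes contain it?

5

Prefixes containing 158.88.54.209:
  0.0.0.0/0 (default, matches everything)
  156.0.0.0/6 (156.0.0.0 - 159.255.255.255)
  158.64.0.0/10 (158.64.0.0 - 158.127.255.255)
  158.88.48.0/20 (158.88.48.0 - 158.88.63.255)
  158.88.48.0/21 (158.88.48.0 - 158.88.55.255)
Total matching entries: 5.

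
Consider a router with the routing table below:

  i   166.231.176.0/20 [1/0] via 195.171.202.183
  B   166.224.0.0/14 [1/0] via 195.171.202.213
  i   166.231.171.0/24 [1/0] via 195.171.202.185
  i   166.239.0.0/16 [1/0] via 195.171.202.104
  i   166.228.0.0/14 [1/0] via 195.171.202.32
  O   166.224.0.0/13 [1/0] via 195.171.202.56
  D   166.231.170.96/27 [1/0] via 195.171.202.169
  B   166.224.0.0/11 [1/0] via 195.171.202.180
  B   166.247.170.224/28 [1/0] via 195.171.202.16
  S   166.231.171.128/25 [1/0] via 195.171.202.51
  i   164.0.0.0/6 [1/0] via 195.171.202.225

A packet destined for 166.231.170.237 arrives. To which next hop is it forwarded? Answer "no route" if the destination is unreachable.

195.171.202.32

Routes whose prefix contains 166.231.170.237:
  164.0.0.0/6 (164.0.0.0 - 167.255.255.255) -> 195.171.202.225
  166.224.0.0/11 (166.224.0.0 - 166.255.255.255) -> 195.171.202.180
  166.224.0.0/13 (166.224.0.0 - 166.231.255.255) -> 195.171.202.56
  166.228.0.0/14 (166.228.0.0 - 166.231.255.255) -> 195.171.202.32
More-specific entries that do NOT match:
  166.247.170.224/28 (166.247.170.224 - 166.247.170.239) does not contain 166.231.170.237
  166.231.170.96/27 (166.231.170.96 - 166.231.170.127) does not contain 166.231.170.237
  166.231.171.128/25 (166.231.171.128 - 166.231.171.255) does not contain 166.231.170.237
  166.231.171.0/24 (166.231.171.0 - 166.231.171.255) does not contain 166.231.170.237
  166.231.176.0/20 (166.231.176.0 - 166.231.191.255) does not contain 166.231.170.237
  166.239.0.0/16 (166.239.0.0 - 166.239.255.255) does not contain 166.231.170.237
Longest matching prefix is /14 -> next hop 195.171.202.32.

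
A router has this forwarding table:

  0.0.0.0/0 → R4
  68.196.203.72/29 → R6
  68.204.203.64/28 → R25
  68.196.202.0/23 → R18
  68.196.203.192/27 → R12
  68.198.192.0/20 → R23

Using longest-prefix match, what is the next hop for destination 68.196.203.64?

R18

Routes whose prefix contains 68.196.203.64:
  0.0.0.0/0 (default, matches everything) -> R4
  68.196.202.0/23 (68.196.202.0 - 68.196.203.255) -> R18
More-specific entries that do NOT match:
  68.196.203.72/29 (68.196.203.72 - 68.196.203.79) does not contain 68.196.203.64
  68.204.203.64/28 (68.204.203.64 - 68.204.203.79) does not contain 68.196.203.64
  68.196.203.192/27 (68.196.203.192 - 68.196.203.223) does not contain 68.196.203.64
Longest matching prefix is /23 -> next hop R18.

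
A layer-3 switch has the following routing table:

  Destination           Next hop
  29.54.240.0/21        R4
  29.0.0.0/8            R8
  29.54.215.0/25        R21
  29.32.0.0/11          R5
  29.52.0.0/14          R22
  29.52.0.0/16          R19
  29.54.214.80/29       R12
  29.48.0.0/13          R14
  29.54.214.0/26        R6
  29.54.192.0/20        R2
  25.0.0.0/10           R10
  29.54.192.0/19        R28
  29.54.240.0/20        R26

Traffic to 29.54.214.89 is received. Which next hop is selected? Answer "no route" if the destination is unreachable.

R28

Routes whose prefix contains 29.54.214.89:
  29.0.0.0/8 (29.0.0.0 - 29.255.255.255) -> R8
  29.32.0.0/11 (29.32.0.0 - 29.63.255.255) -> R5
  29.48.0.0/13 (29.48.0.0 - 29.55.255.255) -> R14
  29.52.0.0/14 (29.52.0.0 - 29.55.255.255) -> R22
  29.54.192.0/19 (29.54.192.0 - 29.54.223.255) -> R28
More-specific entries that do NOT match:
  29.54.214.80/29 (29.54.214.80 - 29.54.214.87) does not contain 29.54.214.89
  29.54.214.0/26 (29.54.214.0 - 29.54.214.63) does not contain 29.54.214.89
  29.54.215.0/25 (29.54.215.0 - 29.54.215.127) does not contain 29.54.214.89
  29.54.240.0/21 (29.54.240.0 - 29.54.247.255) does not contain 29.54.214.89
  29.54.192.0/20 (29.54.192.0 - 29.54.207.255) does not contain 29.54.214.89
  29.54.240.0/20 (29.54.240.0 - 29.54.255.255) does not contain 29.54.214.89
Longest matching prefix is /19 -> next hop R28.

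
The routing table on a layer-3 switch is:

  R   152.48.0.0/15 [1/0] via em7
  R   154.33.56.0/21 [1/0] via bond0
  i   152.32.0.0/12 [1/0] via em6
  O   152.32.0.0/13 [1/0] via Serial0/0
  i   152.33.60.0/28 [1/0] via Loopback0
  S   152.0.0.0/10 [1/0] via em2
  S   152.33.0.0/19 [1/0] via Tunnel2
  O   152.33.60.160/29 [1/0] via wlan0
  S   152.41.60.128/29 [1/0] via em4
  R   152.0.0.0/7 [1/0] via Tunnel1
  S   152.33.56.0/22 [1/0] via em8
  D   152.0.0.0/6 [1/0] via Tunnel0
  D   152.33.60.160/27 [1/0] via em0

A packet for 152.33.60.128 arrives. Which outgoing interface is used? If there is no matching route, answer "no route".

Serial0/0

Routes whose prefix contains 152.33.60.128:
  152.0.0.0/6 (152.0.0.0 - 155.255.255.255) -> Tunnel0
  152.0.0.0/7 (152.0.0.0 - 153.255.255.255) -> Tunnel1
  152.0.0.0/10 (152.0.0.0 - 152.63.255.255) -> em2
  152.32.0.0/12 (152.32.0.0 - 152.47.255.255) -> em6
  152.32.0.0/13 (152.32.0.0 - 152.39.255.255) -> Serial0/0
More-specific entries that do NOT match:
  152.33.60.160/29 (152.33.60.160 - 152.33.60.167) does not contain 152.33.60.128
  152.41.60.128/29 (152.41.60.128 - 152.41.60.135) does not contain 152.33.60.128
  152.33.60.0/28 (152.33.60.0 - 152.33.60.15) does not contain 152.33.60.128
  152.33.60.160/27 (152.33.60.160 - 152.33.60.191) does not contain 152.33.60.128
  152.33.56.0/22 (152.33.56.0 - 152.33.59.255) does not contain 152.33.60.128
  154.33.56.0/21 (154.33.56.0 - 154.33.63.255) does not contain 152.33.60.128
  152.33.0.0/19 (152.33.0.0 - 152.33.31.255) does not contain 152.33.60.128
  152.48.0.0/15 (152.48.0.0 - 152.49.255.255) does not contain 152.33.60.128
Longest matching prefix is /13 -> interface Serial0/0.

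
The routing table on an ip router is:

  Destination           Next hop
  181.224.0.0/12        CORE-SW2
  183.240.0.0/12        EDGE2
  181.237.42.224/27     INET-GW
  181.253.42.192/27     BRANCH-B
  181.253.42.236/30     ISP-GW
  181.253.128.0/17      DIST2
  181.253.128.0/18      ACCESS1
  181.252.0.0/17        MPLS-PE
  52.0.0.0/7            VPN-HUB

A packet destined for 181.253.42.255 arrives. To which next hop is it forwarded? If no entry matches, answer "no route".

No entry's prefix contains 181.253.42.255; there is no default route.

no route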